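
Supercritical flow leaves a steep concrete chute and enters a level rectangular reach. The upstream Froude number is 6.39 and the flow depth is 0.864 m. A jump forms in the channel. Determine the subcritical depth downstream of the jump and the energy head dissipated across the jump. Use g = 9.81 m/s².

y₂ = 7.39 m; ΔE = 10.9 m

Fr₁ = 6.39 (given).
Bélanger equation: y₂/y₁ = ½[√(1 + 8Fr₁²) − 1] = ½[√327.7 − 1] = 8.55.
y₂ = 8.55 × 0.864 = 7.39 m.
V₁ = Fr₁·√(g·y₁) = 6.39×√(9.81×0.864) = 18.6 m/s; q = V₁·y₁ = 16.1 m²/s. V₂ = q/y₂ = 16.1/7.39 = 2.18 m/s. E₁ = y₁ + V₁²/2g = 18.5 m; E₂ = y₂ + V₂²/2g = 7.63 m. ΔE = E₁ − E₂ = 10.9 m.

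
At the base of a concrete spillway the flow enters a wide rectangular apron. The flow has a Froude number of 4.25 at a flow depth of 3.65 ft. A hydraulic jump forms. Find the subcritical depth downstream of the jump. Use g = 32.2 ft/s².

Fr₁ = 4.25 (given).
Bélanger equation: y₂/y₁ = ½[√(1 + 8Fr₁²) − 1] = ½[√145.5 − 1] = 5.53.
y₂ = 5.53 × 3.65 = 20.2 ft.

y₂ = 20.2 ft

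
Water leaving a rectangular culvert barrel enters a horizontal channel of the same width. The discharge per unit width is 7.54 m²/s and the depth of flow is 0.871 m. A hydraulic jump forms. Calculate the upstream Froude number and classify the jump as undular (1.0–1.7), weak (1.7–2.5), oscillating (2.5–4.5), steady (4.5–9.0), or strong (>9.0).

Fr₁ = 2.96; oscillating jump

V₁ = q/y₁ = 7.54/0.871 = 8.66 m/s. Fr₁ = V₁/√(g·y₁) = 8.66/√(9.81×0.871) = 2.96.
Fr₁ = 2.96 lies in the oscillating range.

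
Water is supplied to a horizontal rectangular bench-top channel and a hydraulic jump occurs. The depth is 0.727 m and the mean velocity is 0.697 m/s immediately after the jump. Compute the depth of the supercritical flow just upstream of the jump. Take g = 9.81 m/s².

Fr₂ = V₂/√(g·y₂) = 0.697/√(9.81×0.727) = 0.261.
Since the conjugate-depth ratio holds either way, y₁/y₂ = ½[√(1 + 8Fr₂²) − 1] = ½[√1.545 − 1] = 0.121.
y₁ = 0.121 × 0.727 = 0.0883 m.

y₁ = 0.0883 m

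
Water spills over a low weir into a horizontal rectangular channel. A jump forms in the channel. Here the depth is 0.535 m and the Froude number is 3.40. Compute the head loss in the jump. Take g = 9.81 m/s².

ΔE = 1.14 m

Fr₁ = 3.40 (given).
Conjugate-depth relation: y₂/y₁ = ½[√(1 + 8Fr₁²) − 1] = ½[√93.48 − 1] = 4.33.
y₂ = 4.33 × 0.535 = 2.32 m.
Head loss: ΔE = (y₂ − y₁)³/(4y₁y₂) = (2.32 − 0.535)³/(4×0.535×2.32) = 5.68/4.96 = 1.14 m.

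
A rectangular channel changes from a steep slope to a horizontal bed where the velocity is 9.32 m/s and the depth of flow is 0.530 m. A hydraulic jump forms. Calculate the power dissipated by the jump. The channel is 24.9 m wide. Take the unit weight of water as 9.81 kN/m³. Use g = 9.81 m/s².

P = 2401 kW

Fr₁ = V₁/√(g·y₁) = 9.32/√(9.81×0.530) = 4.09.
Conjugate-depth relation: y₂/y₁ = ½[√(1 + 8Fr₁²) − 1] = ½[√134.7 − 1] = 5.30.
y₂ = 5.30 × 0.530 = 2.81 m.
q = V₁·y₁ = 9.32 × 0.530 = 4.94 m²/s. V₂ = q/y₂ = 4.94/2.81 = 1.76 m/s. E₁ = y₁ + V₁²/2g = 4.96 m; E₂ = y₂ + V₂²/2g = 2.97 m. ΔE = E₁ − E₂ = 1.99 m.
Q = q·b = 4.94 × 24.9 = 123 m³/s. P = γ·Q·ΔE = 9.81 × 123 × 1.99 = 2401 kW.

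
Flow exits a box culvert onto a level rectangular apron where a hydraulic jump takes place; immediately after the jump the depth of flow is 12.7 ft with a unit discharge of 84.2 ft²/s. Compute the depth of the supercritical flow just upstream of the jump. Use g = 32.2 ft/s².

V₂ = q/y₂ = 84.2/12.7 = 6.63 ft/s; Fr₂ = V₂/√(g·y₂) = 0.328.
Applying the sequent-depth relation in reverse, y₁/y₂ = ½[√(1 + 8Fr₂²) − 1] = ½[√1.860 − 1] = 0.182.
y₁ = 0.182 × 12.7 = 2.31 ft.

y₁ = 2.31 ft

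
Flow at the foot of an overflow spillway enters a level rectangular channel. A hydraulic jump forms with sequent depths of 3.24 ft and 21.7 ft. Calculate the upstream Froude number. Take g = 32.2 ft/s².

For a rectangular channel the momentum equation gives q² = ½·g·y₁·y₂·(y₁ + y₂) = ½×32.2×3.24×21.7×24.9 = 28231.
q = √28231 = 168 ft²/s.
V₁ = q/y₁ = 51.9 ft/s; Fr₁ = V₁/√(g·y₁) = 5.08.

Fr₁ = 5.08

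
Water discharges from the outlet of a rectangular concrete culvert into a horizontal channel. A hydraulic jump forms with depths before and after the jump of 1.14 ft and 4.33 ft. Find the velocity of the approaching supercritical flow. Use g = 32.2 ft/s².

For a rectangular channel the momentum equation gives q² = ½·g·y₁·y₂·(y₁ + y₂) = ½×32.2×1.14×4.33×5.47 = 435.
q = √435 = 20.8 ft²/s.
V₁ = q/y₁ = 20.8/1.14 = 18.3 ft/s.

V₁ = 18.3 ft/s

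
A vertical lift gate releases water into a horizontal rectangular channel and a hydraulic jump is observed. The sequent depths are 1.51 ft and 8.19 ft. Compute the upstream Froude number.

For a rectangular channel the momentum equation gives q² = ½·g·y₁·y₂·(y₁ + y₂) = ½×32.2×1.51×8.19×9.70 = 1931.
q = √1931 = 43.9 ft²/s.
V₁ = q/y₁ = 29.1 ft/s; Fr₁ = V₁/√(g·y₁) = 4.17.

Fr₁ = 4.17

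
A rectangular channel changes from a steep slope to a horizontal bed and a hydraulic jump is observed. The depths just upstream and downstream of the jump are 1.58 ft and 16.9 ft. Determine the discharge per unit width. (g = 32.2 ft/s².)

For a rectangular channel the momentum equation gives q² = ½·g·y₁·y₂·(y₁ + y₂) = ½×32.2×1.58×16.9×18.5 = 7945.
q = √7945 = 89.1 ft²/s.

q = 89.1 ft²/s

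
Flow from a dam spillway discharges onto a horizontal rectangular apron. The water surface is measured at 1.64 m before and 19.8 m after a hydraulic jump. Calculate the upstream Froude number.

For a rectangular channel the momentum equation gives q² = ½·g·y₁·y₂·(y₁ + y₂) = ½×9.81×1.64×19.8×21.4 = 3415.
q = √3415 = 58.4 m²/s.
V₁ = q/y₁ = 35.6 m/s; Fr₁ = V₁/√(g·y₁) = 8.88.

Fr₁ = 8.88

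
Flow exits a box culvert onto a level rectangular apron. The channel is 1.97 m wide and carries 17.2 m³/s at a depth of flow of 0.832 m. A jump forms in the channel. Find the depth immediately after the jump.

y₂ = 3.93 m

q = Q/b = 17.2/1.97 = 8.73 m²/s; V₁ = q/y₁ = 10.5 m/s. Fr₁ = V₁/√(g·y₁) = 3.67.
From the momentum equation for a rectangular channel, y₂/y₁ = ½[√(1 + 8Fr₁²) − 1] = ½[√108.9 − 1] = 4.72.
y₂ = 4.72 × 0.832 = 3.93 m.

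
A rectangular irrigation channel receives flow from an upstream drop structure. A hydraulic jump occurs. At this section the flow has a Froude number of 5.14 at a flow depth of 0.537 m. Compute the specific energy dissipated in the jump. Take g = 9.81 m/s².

ΔE = 3.83 m

Fr₁ = 5.14 (given).
Conjugate-depth relation: y₂/y₁ = ½[√(1 + 8Fr₁²) − 1] = ½[√212.4 − 1] = 6.79.
y₂ = 6.79 × 0.537 = 3.64 m.
Head loss: ΔE = (y₂ − y₁)³/(4y₁y₂) = (3.64 − 0.537)³/(4×0.537×3.64) = 30.0/7.83 = 3.83 m.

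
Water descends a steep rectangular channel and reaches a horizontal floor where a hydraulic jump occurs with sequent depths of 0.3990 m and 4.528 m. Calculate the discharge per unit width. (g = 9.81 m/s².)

q = 6.608 m²/s

For a rectangular channel the momentum equation gives q² = ½·g·y₁·y₂·(y₁ + y₂) = ½×9.81×0.3990×4.528×4.927 = 43.66.
q = √43.66 = 6.608 m²/s.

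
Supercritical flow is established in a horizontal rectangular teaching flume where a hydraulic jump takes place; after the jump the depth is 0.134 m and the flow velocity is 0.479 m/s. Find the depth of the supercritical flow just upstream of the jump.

Fr₂ = V₂/√(g·y₂) = 0.479/√(9.81×0.134) = 0.418.
The Bélanger relation is symmetric: y₁/y₂ = ½[√(1 + 8Fr₂²) − 1] = ½[√2.396 − 1] = 0.274.
y₁ = 0.274 × 0.134 = 0.0367 m.

y₁ = 0.0367 m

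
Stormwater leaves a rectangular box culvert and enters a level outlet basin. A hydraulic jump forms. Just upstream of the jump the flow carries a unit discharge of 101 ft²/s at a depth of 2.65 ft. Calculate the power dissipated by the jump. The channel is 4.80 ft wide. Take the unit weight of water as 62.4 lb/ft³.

V₁ = q/y₁ = 101/2.65 = 38.1 ft/s. Fr₁ = V₁/√(g·y₁) = 38.1/√(32.2×2.65) = 4.13.
Sequent-depth ratio: y₂/y₁ = ½[√(1 + 8Fr₁²) − 1] = ½[√137.2 − 1] = 5.36.
y₂ = 5.36 × 2.65 = 14.2 ft.
Head loss: ΔE = (y₂ − y₁)³/(4y₁y₂) = (14.2 − 2.65)³/(4×2.65×14.2) = 1539/150 = 10.2 ft.
Q = q·b = 101 × 4.80 = 485 cfs. P = γ·Q·ΔE/550 = 62.4 × 485 × 10.2 / 550 = 562 hp.

P = 562 hp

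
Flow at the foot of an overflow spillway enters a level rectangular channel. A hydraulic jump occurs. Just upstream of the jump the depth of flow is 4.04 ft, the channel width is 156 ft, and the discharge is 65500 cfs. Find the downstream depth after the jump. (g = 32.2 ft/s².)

q = Q/b = 65500/156 = 420 ft²/s; V₁ = q/y₁ = 104 ft/s. Fr₁ = V₁/√(g·y₁) = 9.11.
Conjugate-depth relation: y₂/y₁ = ½[√(1 + 8Fr₁²) − 1] = ½[√665.2 − 1] = 12.4.
y₂ = 12.4 × 4.04 = 50.1 ft.

y₂ = 50.1 ft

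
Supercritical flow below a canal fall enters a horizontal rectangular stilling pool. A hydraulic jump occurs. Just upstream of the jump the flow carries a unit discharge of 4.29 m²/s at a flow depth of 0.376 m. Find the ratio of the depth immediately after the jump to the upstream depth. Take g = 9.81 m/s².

V₁ = q/y₁ = 4.29/0.376 = 11.4 m/s. Fr₁ = V₁/√(g·y₁) = 11.4/√(9.81×0.376) = 5.94.
Bélanger equation: y₂/y₁ = ½[√(1 + 8Fr₁²) − 1] = ½[√283.3 − 1] = 7.92.

y₂/y₁ = 7.92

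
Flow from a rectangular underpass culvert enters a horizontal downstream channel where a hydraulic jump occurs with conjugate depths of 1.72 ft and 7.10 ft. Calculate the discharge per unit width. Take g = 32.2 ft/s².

q = 41.6 ft²/s

For a rectangular channel the momentum equation gives q² = ½·g·y₁·y₂·(y₁ + y₂) = ½×32.2×1.72×7.10×8.82 = 1734.
q = √1734 = 41.6 ft²/s.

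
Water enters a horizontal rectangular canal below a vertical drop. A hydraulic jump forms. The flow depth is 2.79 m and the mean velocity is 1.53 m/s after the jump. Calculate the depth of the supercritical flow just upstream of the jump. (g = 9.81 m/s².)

Fr₂ = V₂/√(g·y₂) = 1.53/√(9.81×2.79) = 0.292.
Since the conjugate-depth ratio holds either way, y₁/y₂ = ½[√(1 + 8Fr₂²) − 1] = ½[√1.684 − 1] = 0.149.
y₁ = 0.149 × 2.79 = 0.415 m.

y₁ = 0.415 m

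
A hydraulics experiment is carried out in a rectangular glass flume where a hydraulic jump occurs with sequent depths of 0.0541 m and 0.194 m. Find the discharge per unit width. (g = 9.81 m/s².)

q = 0.113 m²/s

For a rectangular channel the momentum equation gives q² = ½·g·y₁·y₂·(y₁ + y₂) = ½×9.81×0.0541×0.194×0.248 = 0.0128.
q = √0.0128 = 0.113 m²/s.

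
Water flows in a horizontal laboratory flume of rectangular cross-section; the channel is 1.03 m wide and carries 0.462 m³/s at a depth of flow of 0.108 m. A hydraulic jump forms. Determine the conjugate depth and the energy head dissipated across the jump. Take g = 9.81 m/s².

q = Q/b = 0.462/1.03 = 0.449 m²/s; V₁ = q/y₁ = 4.15 m/s. Fr₁ = V₁/√(g·y₁) = 4.03.
Conjugate-depth relation: y₂/y₁ = ½[√(1 + 8Fr₁²) − 1] = ½[√131.2 − 1] = 5.23.
y₂ = 5.23 × 0.108 = 0.565 m.
V₂ = q/y₂ = 0.449/0.565 = 0.794 m/s. E₁ = y₁ + V₁²/2g = 0.987 m; E₂ = y₂ + V₂²/2g = 0.597 m. ΔE = E₁ − E₂ = 0.390 m.

y₂ = 0.565 m; ΔE = 0.390 m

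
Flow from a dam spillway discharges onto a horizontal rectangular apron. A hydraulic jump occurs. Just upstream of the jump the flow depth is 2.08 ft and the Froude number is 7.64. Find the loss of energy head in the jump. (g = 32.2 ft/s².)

ΔE = 40.8 ft

Fr₁ = 7.64 (given).
By Bélanger, y₂/y₁ = ½[√(1 + 8Fr₁²) − 1] = ½[√468.0 − 1] = 10.3.
y₂ = 10.3 × 2.08 = 21.5 ft.
Head loss: ΔE = (y₂ − y₁)³/(4y₁y₂) = (21.5 − 2.08)³/(4×2.08×21.5) = 7276/179 = 40.8 ft.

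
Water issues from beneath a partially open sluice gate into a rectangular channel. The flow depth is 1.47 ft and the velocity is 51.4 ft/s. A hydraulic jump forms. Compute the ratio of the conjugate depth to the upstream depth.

y₂/y₁ = 10.1

Fr₁ = V₁/√(g·y₁) = 51.4/√(32.2×1.47) = 7.47.
Conjugate-depth relation: y₂/y₁ = ½[√(1 + 8Fr₁²) − 1] = ½[√447.5 − 1] = 10.1.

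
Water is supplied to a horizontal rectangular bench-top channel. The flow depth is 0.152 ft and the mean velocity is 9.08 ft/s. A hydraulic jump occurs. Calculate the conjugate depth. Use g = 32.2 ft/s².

y₂ = 0.810 ft

Fr₁ = V₁/√(g·y₁) = 9.08/√(32.2×0.152) = 4.10.
Conjugate-depth relation: y₂/y₁ = ½[√(1 + 8Fr₁²) − 1] = ½[√135.8 − 1] = 5.33.
y₂ = 5.33 × 0.152 = 0.810 ft.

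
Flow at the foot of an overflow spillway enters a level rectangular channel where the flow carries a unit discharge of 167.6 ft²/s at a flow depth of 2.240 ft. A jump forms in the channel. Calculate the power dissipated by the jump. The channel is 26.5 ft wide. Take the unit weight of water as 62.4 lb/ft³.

V₁ = q/y₁ = 167.6/2.240 = 74.82 ft/s. Fr₁ = V₁/√(g·y₁) = 74.82/√(32.2×2.240) = 8.810.
From the momentum equation for a rectangular channel, y₂/y₁ = ½[√(1 + 8Fr₁²) − 1] = ½[√621.92 − 1] = 11.97.
y₂ = 11.97 × 2.240 = 26.81 ft.
Head loss: ΔE = (y₂ − y₁)³/(4y₁y₂) = (26.81 − 2.240)³/(4×2.240×26.81) = 14834/240.2 = 61.75 ft.
Q = q·b = 167.6 × 26.5 = 4441 cfs. P = γ·Q·ΔE/550 = 62.4 × 4441 × 61.75 / 550 = 31116 hp.

P = 31116 hp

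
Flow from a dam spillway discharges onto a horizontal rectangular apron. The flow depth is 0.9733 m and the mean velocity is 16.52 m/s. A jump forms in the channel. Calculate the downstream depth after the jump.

Fr₁ = V₁/√(g·y₁) = 16.52/√(9.81×0.9733) = 5.346.
Bélanger equation: y₂/y₁ = ½[√(1 + 8Fr₁²) − 1] = ½[√229.66 − 1] = 7.077.
y₂ = 7.077 × 0.9733 = 6.888 m.

y₂ = 6.888 m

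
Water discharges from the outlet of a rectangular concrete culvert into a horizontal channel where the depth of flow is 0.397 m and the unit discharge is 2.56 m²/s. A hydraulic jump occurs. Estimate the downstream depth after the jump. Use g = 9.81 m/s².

y₂ = 1.65 m

V₁ = q/y₁ = 2.56/0.397 = 6.45 m/s. Fr₁ = V₁/√(g·y₁) = 6.45/√(9.81×0.397) = 3.27.
Sequent-depth ratio: y₂/y₁ = ½[√(1 + 8Fr₁²) − 1] = ½[√86.41 − 1] = 4.15.
y₂ = 4.15 × 0.397 = 1.65 m.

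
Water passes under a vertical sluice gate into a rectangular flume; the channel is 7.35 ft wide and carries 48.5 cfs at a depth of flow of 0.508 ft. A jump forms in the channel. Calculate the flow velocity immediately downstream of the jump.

V₂ = 3.19 ft/s

q = Q/b = 48.5/7.35 = 6.60 ft²/s; V₁ = q/y₁ = 13.0 ft/s. Fr₁ = V₁/√(g·y₁) = 3.21.
From the momentum equation for a rectangular channel, y₂/y₁ = ½[√(1 + 8Fr₁²) − 1] = ½[√83.52 − 1] = 4.07.
y₂ = 4.07 × 0.508 = 2.07 ft.
V₂ = q/y₂ = 6.60/2.07 = 3.19 ft/s.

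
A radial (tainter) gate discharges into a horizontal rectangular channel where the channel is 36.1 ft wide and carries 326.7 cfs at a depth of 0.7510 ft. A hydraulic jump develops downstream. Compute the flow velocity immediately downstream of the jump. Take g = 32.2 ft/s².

q = Q/b = 326.7/36.1 = 9.050 ft²/s; V₁ = q/y₁ = 12.05 ft/s. Fr₁ = V₁/√(g·y₁) = 2.450.
Bélanger equation: y₂/y₁ = ½[√(1 + 8Fr₁²) − 1] = ½[√49.039 − 1] = 3.001.
y₂ = 3.001 × 0.7510 = 2.254 ft.
V₂ = q/y₂ = 9.050/2.254 = 4.015 ft/s.

V₂ = 4.015 ft/s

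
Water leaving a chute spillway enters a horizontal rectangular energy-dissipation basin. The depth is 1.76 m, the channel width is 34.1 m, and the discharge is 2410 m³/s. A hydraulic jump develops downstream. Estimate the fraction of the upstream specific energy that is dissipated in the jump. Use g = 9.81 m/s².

q = Q/b = 2410/34.1 = 70.7 m²/s; V₁ = q/y₁ = 40.2 m/s. Fr₁ = V₁/√(g·y₁) = 9.66.
Bélanger equation: y₂/y₁ = ½[√(1 + 8Fr₁²) − 1] = ½[√748.2 − 1] = 13.2.
y₂ = 13.2 × 1.76 = 23.2 m.
E₁ = y₁ + V₁²/2g = 83.9 m. ΔE = (y₂ − y₁)³/(4y₁y₂) = 60.3 m. ΔE/E₁ = 60.3/83.9 = 0.718.

ΔE/E₁ = 0.718 (71.8%)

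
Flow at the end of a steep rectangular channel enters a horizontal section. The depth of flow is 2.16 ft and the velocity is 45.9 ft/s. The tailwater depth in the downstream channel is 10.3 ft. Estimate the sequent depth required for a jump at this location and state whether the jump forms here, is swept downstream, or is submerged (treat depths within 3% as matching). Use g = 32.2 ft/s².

y₂ = 15.8 ft; the jump is swept downstream

Fr₁ = V₁/√(g·y₁) = 45.9/√(32.2×2.16) = 5.50.
From the momentum equation for a rectangular channel, y₂/y₁ = ½[√(1 + 8Fr₁²) − 1] = ½[√243.3 − 1] = 7.30.
y₂ = 7.30 × 2.16 = 15.8 ft.
Tailwater y_tw = 10.3 ft: y_tw < y₂, so the jump is swept downstream.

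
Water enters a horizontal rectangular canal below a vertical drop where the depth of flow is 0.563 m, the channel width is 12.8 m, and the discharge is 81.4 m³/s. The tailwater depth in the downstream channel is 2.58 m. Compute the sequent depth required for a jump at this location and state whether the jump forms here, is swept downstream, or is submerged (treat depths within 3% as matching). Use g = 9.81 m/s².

q = Q/b = 81.4/12.8 = 6.36 m²/s; V₁ = q/y₁ = 11.3 m/s. Fr₁ = V₁/√(g·y₁) = 4.81.
Bélanger equation: y₂/y₁ = ½[√(1 + 8Fr₁²) − 1] = ½[√185.8 − 1] = 6.32.
y₂ = 6.32 × 0.563 = 3.56 m.
Tailwater y_tw = 2.58 m: y_tw < y₂, so the jump is swept downstream.

y₂ = 3.56 m; the jump is swept downstream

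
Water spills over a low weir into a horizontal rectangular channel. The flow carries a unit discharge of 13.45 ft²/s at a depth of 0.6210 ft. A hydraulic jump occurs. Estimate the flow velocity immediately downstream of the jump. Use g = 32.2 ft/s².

V₂ = 3.401 ft/s

V₁ = q/y₁ = 13.45/0.6210 = 21.66 ft/s. Fr₁ = V₁/√(g·y₁) = 21.66/√(32.2×0.6210) = 4.843.
Sequent-depth ratio: y₂/y₁ = ½[√(1 + 8Fr₁²) − 1] = ½[√188.67 − 1] = 6.368.
y₂ = 6.368 × 0.6210 = 3.954 ft.
V₂ = q/y₂ = 13.45/3.954 = 3.401 ft/s.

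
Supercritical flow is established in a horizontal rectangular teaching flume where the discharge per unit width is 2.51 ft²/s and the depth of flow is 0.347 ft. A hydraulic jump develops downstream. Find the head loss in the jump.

ΔE = 0.137 ft

V₁ = q/y₁ = 2.51/0.347 = 7.23 ft/s. Fr₁ = V₁/√(g·y₁) = 7.23/√(32.2×0.347) = 2.16.
Sequent-depth ratio: y₂/y₁ = ½[√(1 + 8Fr₁²) − 1] = ½[√38.46 − 1] = 2.60.
y₂ = 2.60 × 0.347 = 0.903 ft.
V₂ = q/y₂ = 2.51/0.903 = 2.78 ft/s. E₁ = y₁ + V₁²/2g = 1.16 ft; E₂ = y₂ + V₂²/2g = 1.02 ft. ΔE = E₁ − E₂ = 0.137 ft.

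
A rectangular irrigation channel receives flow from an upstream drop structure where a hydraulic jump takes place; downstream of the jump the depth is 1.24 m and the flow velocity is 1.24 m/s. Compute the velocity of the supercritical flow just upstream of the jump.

Fr₂ = V₂/√(g·y₂) = 1.24/√(9.81×1.24) = 0.356.
From the momentum equation (using Fr₂), y₁/y₂ = ½[√(1 + 8Fr₂²) − 1] = ½[√2.011 − 1] = 0.209.
y₁ = 0.209 × 1.24 = 0.259 m.
V₁ = q/y₁ = 1.54/0.259 = 5.93 m/s.

V₁ = 5.93 m/s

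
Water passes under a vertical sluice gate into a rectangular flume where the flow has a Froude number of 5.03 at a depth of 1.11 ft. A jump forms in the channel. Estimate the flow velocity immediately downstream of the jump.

Fr₁ = 5.03 (given).
By Bélanger, y₂/y₁ = ½[√(1 + 8Fr₁²) − 1] = ½[√203.4 − 1] = 6.63.
y₂ = 6.63 × 1.11 = 7.36 ft.
V₁ = Fr₁·√(g·y₁) = 5.03×√(32.2×1.11) = 30.1 ft/s; q = V₁·y₁ = 33.4 ft²/s.
V₂ = q/y₂ = 33.4/7.36 = 4.53 ft/s.

V₂ = 4.53 ft/s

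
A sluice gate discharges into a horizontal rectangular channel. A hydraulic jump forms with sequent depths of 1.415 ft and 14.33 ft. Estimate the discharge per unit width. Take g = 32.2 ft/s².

For a rectangular channel the momentum equation gives q² = ½·g·y₁·y₂·(y₁ + y₂) = ½×32.2×1.415×14.33×15.75 = 5140.
q = √5140 = 71.69 ft²/s.

q = 71.69 ft²/s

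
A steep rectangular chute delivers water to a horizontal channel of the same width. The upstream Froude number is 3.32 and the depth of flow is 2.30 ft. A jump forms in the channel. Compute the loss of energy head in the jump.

Fr₁ = 3.32 (given).
Sequent-depth ratio: y₂/y₁ = ½[√(1 + 8Fr₁²) − 1] = ½[√89.18 − 1] = 4.22.
y₂ = 4.22 × 2.30 = 9.71 ft.
Head loss: ΔE = (y₂ − y₁)³/(4y₁y₂) = (9.71 − 2.30)³/(4×2.30×9.71) = 407/89.3 = 4.55 ft.

ΔE = 4.55 ft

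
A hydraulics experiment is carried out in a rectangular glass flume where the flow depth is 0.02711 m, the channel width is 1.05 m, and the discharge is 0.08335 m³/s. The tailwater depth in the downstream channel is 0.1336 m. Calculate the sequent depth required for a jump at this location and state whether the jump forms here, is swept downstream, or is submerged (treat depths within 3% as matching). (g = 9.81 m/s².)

y₂ = 0.2046 m; the jump is swept downstream

q = Q/b = 0.08335/1.05 = 0.07938 m²/s; V₁ = q/y₁ = 2.928 m/s. Fr₁ = V₁/√(g·y₁) = 5.678.
Bélanger equation: y₂/y₁ = ½[√(1 + 8Fr₁²) − 1] = ½[√258.91 − 1] = 7.545.
y₂ = 7.545 × 0.02711 = 0.2046 m.
Tailwater y_tw = 0.1336 m: y_tw < y₂, so the jump is swept downstream.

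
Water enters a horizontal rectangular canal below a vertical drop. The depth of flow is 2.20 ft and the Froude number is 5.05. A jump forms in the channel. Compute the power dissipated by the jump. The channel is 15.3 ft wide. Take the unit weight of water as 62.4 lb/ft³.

Fr₁ = 5.05 (given).
Bélanger equation: y₂/y₁ = ½[√(1 + 8Fr₁²) − 1] = ½[√205.0 − 1] = 6.66.
y₂ = 6.66 × 2.20 = 14.7 ft.
Head loss: ΔE = (y₂ − y₁)³/(4y₁y₂) = (14.7 − 2.20)³/(4×2.20×14.7) = 1930/129 = 15.0 ft.
V₁ = Fr₁·√(g·y₁) = 5.05×√(32.2×2.20) = 42.5 ft/s; q = V₁·y₁ = 93.5 ft²/s. Q = q·b = 93.5 × 15.3 = 1431 cfs. P = γ·Q·ΔE/550 = 62.4 × 1431 × 15.0 / 550 = 2430 hp.

P = 2430 hp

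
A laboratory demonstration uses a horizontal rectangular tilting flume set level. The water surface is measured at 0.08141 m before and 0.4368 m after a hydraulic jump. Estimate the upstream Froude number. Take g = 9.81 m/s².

For a rectangular channel the momentum equation gives q² = ½·g·y₁·y₂·(y₁ + y₂) = ½×9.81×0.08141×0.4368×0.5182 = 0.09039.
q = √0.09039 = 0.3006 m²/s.
V₁ = q/y₁ = 3.693 m/s; Fr₁ = V₁/√(g·y₁) = 4.132.

Fr₁ = 4.132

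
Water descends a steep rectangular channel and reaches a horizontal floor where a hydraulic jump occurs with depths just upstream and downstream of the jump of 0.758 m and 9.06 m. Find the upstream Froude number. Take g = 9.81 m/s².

For a rectangular channel the momentum equation gives q² = ½·g·y₁·y₂·(y₁ + y₂) = ½×9.81×0.758×9.06×9.82 = 331.
q = √331 = 18.2 m²/s.
V₁ = q/y₁ = 24.0 m/s; Fr₁ = V₁/√(g·y₁) = 8.80.

Fr₁ = 8.80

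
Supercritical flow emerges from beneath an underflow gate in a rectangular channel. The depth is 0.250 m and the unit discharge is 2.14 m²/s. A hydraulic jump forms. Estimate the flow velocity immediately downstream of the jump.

V₂ = 1.18 m/s

V₁ = q/y₁ = 2.14/0.250 = 8.56 m/s. Fr₁ = V₁/√(g·y₁) = 8.56/√(9.81×0.250) = 5.47.
Conjugate-depth relation: y₂/y₁ = ½[√(1 + 8Fr₁²) − 1] = ½[√240.0 − 1] = 7.25.
y₂ = 7.25 × 0.250 = 1.81 m.
V₂ = q/y₂ = 2.14/1.81 = 1.18 m/s.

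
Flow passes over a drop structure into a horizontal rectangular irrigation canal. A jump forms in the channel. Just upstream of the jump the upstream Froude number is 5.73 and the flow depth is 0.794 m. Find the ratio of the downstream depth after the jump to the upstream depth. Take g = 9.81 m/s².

Fr₁ = 5.73 (given).
Bélanger equation: y₂/y₁ = ½[√(1 + 8Fr₁²) − 1] = ½[√263.7 − 1] = 7.62.

y₂/y₁ = 7.62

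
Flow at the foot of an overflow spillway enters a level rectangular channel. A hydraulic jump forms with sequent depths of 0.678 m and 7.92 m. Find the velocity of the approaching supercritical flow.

V₁ = 22.2 m/s

For a rectangular channel the momentum equation gives q² = ½·g·y₁·y₂·(y₁ + y₂) = ½×9.81×0.678×7.92×8.60 = 226.
q = √226 = 15.0 m²/s.
V₁ = q/y₁ = 15.0/0.678 = 22.2 m/s.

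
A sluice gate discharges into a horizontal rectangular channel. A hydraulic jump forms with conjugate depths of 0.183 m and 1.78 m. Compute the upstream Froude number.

Fr₁ = 7.22

For a rectangular channel the momentum equation gives q² = ½·g·y₁·y₂·(y₁ + y₂) = ½×9.81×0.183×1.78×1.96 = 3.14.
q = √3.14 = 1.77 m²/s.
V₁ = q/y₁ = 9.68 m/s; Fr₁ = V₁/√(g·y₁) = 7.22.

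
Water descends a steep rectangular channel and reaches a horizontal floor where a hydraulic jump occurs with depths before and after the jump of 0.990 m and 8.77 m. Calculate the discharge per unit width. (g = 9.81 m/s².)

For a rectangular channel the momentum equation gives q² = ½·g·y₁·y₂·(y₁ + y₂) = ½×9.81×0.990×8.77×9.76 = 416.
q = √416 = 20.4 m²/s.

q = 20.4 m²/s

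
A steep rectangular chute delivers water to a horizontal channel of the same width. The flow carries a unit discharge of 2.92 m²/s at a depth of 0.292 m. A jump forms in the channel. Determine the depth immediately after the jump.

V₁ = q/y₁ = 2.92/0.292 = 10.0 m/s. Fr₁ = V₁/√(g·y₁) = 10.0/√(9.81×0.292) = 5.91.
Conjugate-depth relation: y₂/y₁ = ½[√(1 + 8Fr₁²) − 1] = ½[√280.3 − 1] = 7.87.
y₂ = 7.87 × 0.292 = 2.30 m.

y₂ = 2.30 m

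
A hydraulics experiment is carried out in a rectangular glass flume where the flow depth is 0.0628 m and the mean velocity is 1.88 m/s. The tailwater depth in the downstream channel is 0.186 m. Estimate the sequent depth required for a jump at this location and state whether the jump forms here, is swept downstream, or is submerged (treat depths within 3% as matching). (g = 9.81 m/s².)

Fr₁ = V₁/√(g·y₁) = 1.88/√(9.81×0.0628) = 2.40.
Conjugate-depth relation: y₂/y₁ = ½[√(1 + 8Fr₁²) − 1] = ½[√46.90 − 1] = 2.92.
y₂ = 2.92 × 0.0628 = 0.184 m.
Tailwater y_tw = 0.186 m: y_tw ≈ y₂, so the jump forms here.

y₂ = 0.184 m; the jump forms here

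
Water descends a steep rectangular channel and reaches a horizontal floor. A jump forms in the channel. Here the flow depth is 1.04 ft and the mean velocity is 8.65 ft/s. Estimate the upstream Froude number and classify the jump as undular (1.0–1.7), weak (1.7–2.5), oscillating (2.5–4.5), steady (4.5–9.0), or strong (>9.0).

Fr₁ = V₁/√(g·y₁) = 8.65/√(32.2×1.04) = 1.49.
Fr₁ = 1.49 lies in the undular range.

Fr₁ = 1.49; undular jump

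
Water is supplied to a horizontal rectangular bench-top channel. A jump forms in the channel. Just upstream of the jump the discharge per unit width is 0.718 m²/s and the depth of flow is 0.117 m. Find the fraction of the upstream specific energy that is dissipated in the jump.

V₁ = q/y₁ = 0.718/0.117 = 6.14 m/s. Fr₁ = V₁/√(g·y₁) = 6.14/√(9.81×0.117) = 5.73.
From the momentum equation for a rectangular channel, y₂/y₁ = ½[√(1 + 8Fr₁²) − 1] = ½[√263.5 − 1] = 7.62.
y₂ = 7.62 × 0.117 = 0.891 m.
E₁ = y₁ + V₁²/2g = 2.04 m. ΔE = (y₂ − y₁)³/(4y₁y₂) = 1.11 m. ΔE/E₁ = 1.11/2.04 = 0.546.

ΔE/E₁ = 0.546 (54.6%)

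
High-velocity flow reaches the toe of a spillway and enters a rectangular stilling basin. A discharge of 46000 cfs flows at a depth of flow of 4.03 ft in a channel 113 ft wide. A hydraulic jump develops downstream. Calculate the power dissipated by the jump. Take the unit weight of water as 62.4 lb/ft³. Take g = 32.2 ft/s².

P = 588774 hp

q = Q/b = 46000/113 = 407 ft²/s; V₁ = q/y₁ = 101 ft/s. Fr₁ = V₁/√(g·y₁) = 8.87.
Conjugate-depth relation: y₂/y₁ = ½[√(1 + 8Fr₁²) − 1] = ½[√630.0 − 1] = 12.1.
y₂ = 12.1 × 4.03 = 48.6 ft.
V₂ = q/y₂ = 407/48.6 = 8.38 ft/s. E₁ = y₁ + V₁²/2g = 162 ft; E₂ = y₂ + V₂²/2g = 49.7 ft. ΔE = E₁ − E₂ = 113 ft.
P = γ·Q·ΔE/550 = 62.4 × 46000 × 113 / 550 = 588774 hp.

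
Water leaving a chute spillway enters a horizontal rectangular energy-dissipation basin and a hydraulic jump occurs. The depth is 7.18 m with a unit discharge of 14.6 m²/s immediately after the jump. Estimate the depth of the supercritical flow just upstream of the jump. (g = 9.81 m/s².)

y₁ = 0.762 m

V₂ = q/y₂ = 14.6/7.18 = 2.03 m/s; Fr₂ = V₂/√(g·y₂) = 0.242.
From the momentum equation (using Fr₂), y₁/y₂ = ½[√(1 + 8Fr₂²) − 1] = ½[√1.470 − 1] = 0.106.
y₁ = 0.106 × 7.18 = 0.762 m.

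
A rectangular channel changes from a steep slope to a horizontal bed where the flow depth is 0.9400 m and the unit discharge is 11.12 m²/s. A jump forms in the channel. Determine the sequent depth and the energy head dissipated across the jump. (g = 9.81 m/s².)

V₁ = q/y₁ = 11.12/0.9400 = 11.83 m/s. Fr₁ = V₁/√(g·y₁) = 11.83/√(9.81×0.9400) = 3.896.
Conjugate-depth relation: y₂/y₁ = ½[√(1 + 8Fr₁²) − 1] = ½[√122.41 − 1] = 5.032.
y₂ = 5.032 × 0.9400 = 4.730 m.
V₂ = q/y₂ = 11.12/4.730 = 2.351 m/s. E₁ = y₁ + V₁²/2g = 8.073 m; E₂ = y₂ + V₂²/2g = 5.012 m. ΔE = E₁ − E₂ = 3.061 m.

y₂ = 4.730 m; ΔE = 3.061 m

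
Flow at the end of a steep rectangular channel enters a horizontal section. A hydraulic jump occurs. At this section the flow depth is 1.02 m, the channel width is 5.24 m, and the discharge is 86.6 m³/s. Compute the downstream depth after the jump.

q = Q/b = 86.6/5.24 = 16.5 m²/s; V₁ = q/y₁ = 16.2 m/s. Fr₁ = V₁/√(g·y₁) = 5.12.
From the momentum equation for a rectangular channel, y₂/y₁ = ½[√(1 + 8Fr₁²) − 1] = ½[√210.9 − 1] = 6.76.
y₂ = 6.76 × 1.02 = 6.90 m.

y₂ = 6.90 m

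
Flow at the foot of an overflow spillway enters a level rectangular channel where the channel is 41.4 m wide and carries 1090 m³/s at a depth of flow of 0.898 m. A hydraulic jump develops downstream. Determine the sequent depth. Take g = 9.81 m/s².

y₂ = 12.1 m

q = Q/b = 1090/41.4 = 26.3 m²/s; V₁ = q/y₁ = 29.3 m/s. Fr₁ = V₁/√(g·y₁) = 9.88.
Sequent-depth ratio: y₂/y₁ = ½[√(1 + 8Fr₁²) − 1] = ½[√781.6 − 1] = 13.5.
y₂ = 13.5 × 0.898 = 12.1 m.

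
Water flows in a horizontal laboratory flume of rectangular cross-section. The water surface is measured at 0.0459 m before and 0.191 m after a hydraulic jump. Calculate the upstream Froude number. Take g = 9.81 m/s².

For a rectangular channel the momentum equation gives q² = ½·g·y₁·y₂·(y₁ + y₂) = ½×9.81×0.0459×0.191×0.237 = 0.0102.
q = √0.0102 = 0.101 m²/s.
V₁ = q/y₁ = 2.20 m/s; Fr₁ = V₁/√(g·y₁) = 3.28.

Fr₁ = 3.28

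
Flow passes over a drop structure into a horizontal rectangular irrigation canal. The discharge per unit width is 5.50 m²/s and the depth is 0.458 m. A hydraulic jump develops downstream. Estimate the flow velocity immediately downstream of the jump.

V₂ = 1.60 m/s

V₁ = q/y₁ = 5.50/0.458 = 12.0 m/s. Fr₁ = V₁/√(g·y₁) = 12.0/√(9.81×0.458) = 5.67.
From the momentum equation for a rectangular channel, y₂/y₁ = ½[√(1 + 8Fr₁²) − 1] = ½[√257.8 − 1] = 7.53.
y₂ = 7.53 × 0.458 = 3.45 m.
V₂ = q/y₂ = 5.50/3.45 = 1.60 m/s.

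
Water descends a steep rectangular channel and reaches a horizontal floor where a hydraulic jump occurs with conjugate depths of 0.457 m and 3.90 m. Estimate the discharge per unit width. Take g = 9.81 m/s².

q = 6.17 m²/s

For a rectangular channel the momentum equation gives q² = ½·g·y₁·y₂·(y₁ + y₂) = ½×9.81×0.457×3.90×4.36 = 38.1.
q = √38.1 = 6.17 m²/s.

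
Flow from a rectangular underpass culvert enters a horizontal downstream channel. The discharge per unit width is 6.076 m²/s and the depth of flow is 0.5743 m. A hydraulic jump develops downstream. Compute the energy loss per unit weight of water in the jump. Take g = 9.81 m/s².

V₁ = q/y₁ = 6.076/0.5743 = 10.58 m/s. Fr₁ = V₁/√(g·y₁) = 10.58/√(9.81×0.5743) = 4.457.
From the momentum equation for a rectangular channel, y₂/y₁ = ½[√(1 + 8Fr₁²) − 1] = ½[√159.94 − 1] = 5.823.
y₂ = 5.823 × 0.5743 = 3.344 m.
Head loss: ΔE = (y₂ − y₁)³/(4y₁y₂) = (3.344 − 0.5743)³/(4×0.5743×3.344) = 21.26/7.683 = 2.767 m.

ΔE = 2.767 m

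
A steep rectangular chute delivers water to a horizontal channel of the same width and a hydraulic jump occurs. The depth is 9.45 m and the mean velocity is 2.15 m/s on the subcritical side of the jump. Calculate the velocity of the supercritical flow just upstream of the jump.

V₁ = 23.5 m/s

Fr₂ = V₂/√(g·y₂) = 2.15/√(9.81×9.45) = 0.223.
Applying the sequent-depth relation in reverse, y₁/y₂ = ½[√(1 + 8Fr₂²) − 1] = ½[√1.399 − 1] = 0.0914.
y₁ = 0.0914 × 9.45 = 0.864 m.
V₁ = q/y₁ = 20.3/0.864 = 23.5 m/s.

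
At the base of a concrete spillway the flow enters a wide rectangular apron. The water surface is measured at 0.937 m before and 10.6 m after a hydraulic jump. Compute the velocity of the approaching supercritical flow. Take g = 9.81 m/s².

For a rectangular channel the momentum equation gives q² = ½·g·y₁·y₂·(y₁ + y₂) = ½×9.81×0.937×10.6×11.5 = 562.
q = √562 = 23.7 m²/s.
V₁ = q/y₁ = 23.7/0.937 = 25.3 m/s.

V₁ = 25.3 m/s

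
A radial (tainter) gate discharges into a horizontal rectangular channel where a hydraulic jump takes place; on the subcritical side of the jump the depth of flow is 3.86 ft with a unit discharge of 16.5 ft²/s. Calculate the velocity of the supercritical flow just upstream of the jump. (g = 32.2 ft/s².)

V₁ = 18.0 ft/s

V₂ = q/y₂ = 16.5/3.86 = 4.27 ft/s; Fr₂ = V₂/√(g·y₂) = 0.383.
Applying the sequent-depth relation in reverse, y₁/y₂ = ½[√(1 + 8Fr₂²) − 1] = ½[√2.176 − 1] = 0.238.
y₁ = 0.238 × 3.86 = 0.917 ft.
V₁ = q/y₁ = 16.5/0.917 = 18.0 ft/s.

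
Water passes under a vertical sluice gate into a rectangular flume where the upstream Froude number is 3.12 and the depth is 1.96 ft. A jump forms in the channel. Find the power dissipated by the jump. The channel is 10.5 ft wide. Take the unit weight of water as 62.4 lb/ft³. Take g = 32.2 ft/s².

Fr₁ = 3.12 (given).
Bélanger equation: y₂/y₁ = ½[√(1 + 8Fr₁²) − 1] = ½[√78.88 − 1] = 3.94.
y₂ = 3.94 × 1.96 = 7.72 ft.
Head loss: ΔE = (y₂ − y₁)³/(4y₁y₂) = (7.72 − 1.96)³/(4×1.96×7.72) = 191/60.6 = 3.16 ft.
V₁ = Fr₁·√(g·y₁) = 3.12×√(32.2×1.96) = 24.8 ft/s; q = V₁·y₁ = 48.6 ft²/s. Q = q·b = 48.6 × 10.5 = 510 cfs. P = γ·Q·ΔE/550 = 62.4 × 510 × 3.16 / 550 = 183 hp.

P = 183 hp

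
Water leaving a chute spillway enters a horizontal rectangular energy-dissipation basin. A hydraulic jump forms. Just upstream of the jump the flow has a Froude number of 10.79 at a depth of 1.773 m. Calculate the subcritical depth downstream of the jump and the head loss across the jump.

y₂ = 26.18 m; ΔE = 78.33 m

Fr₁ = 10.79 (given).
Sequent-depth ratio: y₂/y₁ = ½[√(1 + 8Fr₁²) − 1] = ½[√932.39 − 1] = 14.77.
y₂ = 14.77 × 1.773 = 26.18 m.
V₁ = Fr₁·√(g·y₁) = 10.79×√(9.81×1.773) = 45.00 m/s; q = V₁·y₁ = 79.78 m²/s. V₂ = q/y₂ = 79.78/26.18 = 3.047 m/s. E₁ = y₁ + V₁²/2g = 105.0 m; E₂ = y₂ + V₂²/2g = 26.66 m. ΔE = E₁ − E₂ = 78.33 m.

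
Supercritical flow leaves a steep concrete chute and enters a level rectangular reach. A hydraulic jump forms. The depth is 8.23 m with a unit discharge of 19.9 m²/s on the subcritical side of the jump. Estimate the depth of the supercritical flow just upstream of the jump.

y₁ = 1.06 m

V₂ = q/y₂ = 19.9/8.23 = 2.42 m/s; Fr₂ = V₂/√(g·y₂) = 0.269.
Since the conjugate-depth ratio holds either way, y₁/y₂ = ½[√(1 + 8Fr₂²) − 1] = ½[√1.579 − 1] = 0.128.
y₁ = 0.128 × 8.23 = 1.06 m.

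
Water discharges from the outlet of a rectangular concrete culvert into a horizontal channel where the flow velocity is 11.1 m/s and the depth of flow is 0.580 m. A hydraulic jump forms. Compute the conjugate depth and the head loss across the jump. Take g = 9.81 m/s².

y₂ = 3.54 m; ΔE = 3.15 m

Fr₁ = V₁/√(g·y₁) = 11.1/√(9.81×0.580) = 4.65.
By Bélanger, y₂/y₁ = ½[√(1 + 8Fr₁²) − 1] = ½[√174.2 − 1] = 6.10.
y₂ = 6.10 × 0.580 = 3.54 m.
q = V₁·y₁ = 11.1 × 0.580 = 6.44 m²/s. V₂ = q/y₂ = 6.44/3.54 = 1.82 m/s. E₁ = y₁ + V₁²/2g = 6.86 m; E₂ = y₂ + V₂²/2g = 3.71 m. ΔE = E₁ − E₂ = 3.15 m.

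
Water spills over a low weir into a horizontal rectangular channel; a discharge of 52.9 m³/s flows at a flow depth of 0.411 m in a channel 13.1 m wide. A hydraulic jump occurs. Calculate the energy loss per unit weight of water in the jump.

ΔE = 2.57 m

q = Q/b = 52.9/13.1 = 4.04 m²/s; V₁ = q/y₁ = 9.83 m/s. Fr₁ = V₁/√(g·y₁) = 4.89.
Conjugate-depth relation: y₂/y₁ = ½[√(1 + 8Fr₁²) − 1] = ½[√192.5 − 1] = 6.44.
y₂ = 6.44 × 0.411 = 2.65 m.
V₂ = q/y₂ = 4.04/2.65 = 1.53 m/s. E₁ = y₁ + V₁²/2g = 5.33 m; E₂ = y₂ + V₂²/2g = 2.76 m. ΔE = E₁ − E₂ = 2.57 m.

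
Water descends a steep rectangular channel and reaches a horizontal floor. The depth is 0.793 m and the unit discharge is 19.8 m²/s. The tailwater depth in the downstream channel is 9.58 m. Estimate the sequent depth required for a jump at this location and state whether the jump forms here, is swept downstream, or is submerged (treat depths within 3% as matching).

V₁ = q/y₁ = 19.8/0.793 = 25.0 m/s. Fr₁ = V₁/√(g·y₁) = 25.0/√(9.81×0.793) = 8.95.
From the momentum equation for a rectangular channel, y₂/y₁ = ½[√(1 + 8Fr₁²) − 1] = ½[√642.1 − 1] = 12.2.
y₂ = 12.2 × 0.793 = 9.65 m.
Tailwater y_tw = 9.58 m: y_tw ≈ y₂, so the jump forms here.

y₂ = 9.65 m; the jump forms here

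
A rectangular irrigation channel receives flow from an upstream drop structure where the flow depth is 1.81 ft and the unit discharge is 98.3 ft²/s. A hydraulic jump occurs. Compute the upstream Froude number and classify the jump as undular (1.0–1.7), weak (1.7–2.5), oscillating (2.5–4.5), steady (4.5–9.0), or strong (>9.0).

V₁ = q/y₁ = 98.3/1.81 = 54.3 ft/s. Fr₁ = V₁/√(g·y₁) = 54.3/√(32.2×1.81) = 7.11.
Fr₁ = 7.11 lies in the steady range.

Fr₁ = 7.11; steady jump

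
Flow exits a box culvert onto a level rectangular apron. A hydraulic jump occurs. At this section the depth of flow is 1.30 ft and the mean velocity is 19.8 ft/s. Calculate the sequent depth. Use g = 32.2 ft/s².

Fr₁ = V₁/√(g·y₁) = 19.8/√(32.2×1.30) = 3.06.
By Bélanger, y₂/y₁ = ½[√(1 + 8Fr₁²) − 1] = ½[√75.92 − 1] = 3.86.
y₂ = 3.86 × 1.30 = 5.01 ft.

y₂ = 5.01 ft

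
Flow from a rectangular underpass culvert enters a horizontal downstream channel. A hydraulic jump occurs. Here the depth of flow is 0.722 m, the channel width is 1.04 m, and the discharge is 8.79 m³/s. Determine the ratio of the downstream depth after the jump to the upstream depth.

y₂/y₁ = 5.74

q = Q/b = 8.79/1.04 = 8.45 m²/s; V₁ = q/y₁ = 11.7 m/s. Fr₁ = V₁/√(g·y₁) = 4.40.
From the momentum equation for a rectangular channel, y₂/y₁ = ½[√(1 + 8Fr₁²) − 1] = ½[√155.8 − 1] = 5.74.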